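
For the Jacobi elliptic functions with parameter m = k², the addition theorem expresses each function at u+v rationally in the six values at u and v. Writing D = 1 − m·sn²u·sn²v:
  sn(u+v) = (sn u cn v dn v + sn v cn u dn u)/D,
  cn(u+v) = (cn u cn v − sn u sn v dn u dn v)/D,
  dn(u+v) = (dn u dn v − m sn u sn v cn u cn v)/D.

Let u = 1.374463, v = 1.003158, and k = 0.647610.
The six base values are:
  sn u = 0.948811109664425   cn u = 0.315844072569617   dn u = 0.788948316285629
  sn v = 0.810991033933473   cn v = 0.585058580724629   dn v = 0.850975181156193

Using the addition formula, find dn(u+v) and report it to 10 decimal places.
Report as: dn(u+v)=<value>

dn(u+v)=0.8138364189

m = k² = 0.4193987121
D = 1 − m·sn²u·sn²v = 0.7516759855288942
dn(u+v) = (dn u·dn v − m·sn u·sn v·cn u·cn v)/D = 0.6117412922314488/0.7516759855288942 = 0.8138364188939938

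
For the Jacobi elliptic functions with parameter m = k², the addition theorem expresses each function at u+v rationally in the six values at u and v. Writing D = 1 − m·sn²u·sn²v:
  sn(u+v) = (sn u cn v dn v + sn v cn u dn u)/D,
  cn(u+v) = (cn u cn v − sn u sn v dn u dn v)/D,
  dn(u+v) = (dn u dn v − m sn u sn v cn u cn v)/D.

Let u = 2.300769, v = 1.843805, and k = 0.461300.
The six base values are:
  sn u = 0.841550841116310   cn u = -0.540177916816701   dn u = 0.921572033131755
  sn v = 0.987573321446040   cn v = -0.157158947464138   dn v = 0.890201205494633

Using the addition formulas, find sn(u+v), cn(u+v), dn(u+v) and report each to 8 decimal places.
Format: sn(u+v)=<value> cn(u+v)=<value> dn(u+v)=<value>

sn(u+v)=-0.71436099 cn(u+v)=-0.69977737 dn(u+v)=0.94414346

m = k² = 0.21279769
D = 1 − m·sn²u·sn²v = 0.8530172649122366
sn(u+v) = (sn u·cn v·dn v + sn v·cn u·dn u)/D = -0.6093622590739719/0.8530172649122366 = -0.7143609914351108
cn(u+v) = (cn u·cn v − sn u·sn v·dn u·dn v)/D = -0.5969221820762053/0.8530172649122366 = -0.6997773745383924
dn(u+v) = (dn u·dn v − m·sn u·sn v·cn u·cn v)/D = 0.8053706681973414/0.8530172649122366 = 0.9441434556195092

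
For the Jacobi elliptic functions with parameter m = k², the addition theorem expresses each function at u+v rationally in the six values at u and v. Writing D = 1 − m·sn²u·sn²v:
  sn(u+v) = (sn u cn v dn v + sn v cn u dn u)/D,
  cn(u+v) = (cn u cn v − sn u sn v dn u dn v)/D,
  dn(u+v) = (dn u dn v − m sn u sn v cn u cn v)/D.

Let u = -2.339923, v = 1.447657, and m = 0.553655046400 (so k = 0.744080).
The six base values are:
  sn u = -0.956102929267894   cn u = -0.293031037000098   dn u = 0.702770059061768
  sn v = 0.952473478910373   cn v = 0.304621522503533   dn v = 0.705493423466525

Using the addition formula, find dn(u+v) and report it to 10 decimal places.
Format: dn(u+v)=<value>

m = k² = 0.5536550464
D = 1 − m·sn²u·sn²v = 0.5408502587285171
dn(u+v) = (dn u·dn v − m·sn u·sn v·cn u·cn v)/D = 0.4507935933316205/0.5408502587285171 = 0.8334905753607099

dn(u+v)=0.8334905754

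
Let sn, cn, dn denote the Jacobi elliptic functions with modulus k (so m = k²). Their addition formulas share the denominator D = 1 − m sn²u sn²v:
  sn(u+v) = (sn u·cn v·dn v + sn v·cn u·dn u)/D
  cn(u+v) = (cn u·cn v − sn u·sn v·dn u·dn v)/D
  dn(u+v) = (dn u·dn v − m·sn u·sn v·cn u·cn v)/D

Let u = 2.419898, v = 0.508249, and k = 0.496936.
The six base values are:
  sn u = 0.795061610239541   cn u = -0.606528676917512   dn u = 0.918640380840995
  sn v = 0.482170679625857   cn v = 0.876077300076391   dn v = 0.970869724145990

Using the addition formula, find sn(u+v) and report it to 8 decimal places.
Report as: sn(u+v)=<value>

sn(u+v)=0.42293747

m = k² = 0.246945388096
D = 1 − m·sn²u·sn²v = 0.9637085698274565
sn(u+v) = (sn u·cn v·dn v + sn v·cn u·dn u)/D = 0.4075884639856148/0.9637085698274565 = 0.4229374696321212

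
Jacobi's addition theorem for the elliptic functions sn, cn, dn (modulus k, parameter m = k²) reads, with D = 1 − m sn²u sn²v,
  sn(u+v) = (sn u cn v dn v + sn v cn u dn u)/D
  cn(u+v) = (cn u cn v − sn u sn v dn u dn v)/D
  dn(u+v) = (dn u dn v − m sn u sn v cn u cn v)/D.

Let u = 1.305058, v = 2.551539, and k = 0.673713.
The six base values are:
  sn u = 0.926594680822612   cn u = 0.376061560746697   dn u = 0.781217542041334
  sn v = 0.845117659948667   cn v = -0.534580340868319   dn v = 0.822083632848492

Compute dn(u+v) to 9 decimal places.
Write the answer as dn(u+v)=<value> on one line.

m = k² = 0.453889206369
D = 1 − m·sn²u·sn²v = 0.72166756774338
dn(u+v) = (dn u·dn v − m·sn u·sn v·cn u·cn v)/D = 0.7136805197795101/0.72166756774338 = 0.9889325108666792

dn(u+v)=0.988932511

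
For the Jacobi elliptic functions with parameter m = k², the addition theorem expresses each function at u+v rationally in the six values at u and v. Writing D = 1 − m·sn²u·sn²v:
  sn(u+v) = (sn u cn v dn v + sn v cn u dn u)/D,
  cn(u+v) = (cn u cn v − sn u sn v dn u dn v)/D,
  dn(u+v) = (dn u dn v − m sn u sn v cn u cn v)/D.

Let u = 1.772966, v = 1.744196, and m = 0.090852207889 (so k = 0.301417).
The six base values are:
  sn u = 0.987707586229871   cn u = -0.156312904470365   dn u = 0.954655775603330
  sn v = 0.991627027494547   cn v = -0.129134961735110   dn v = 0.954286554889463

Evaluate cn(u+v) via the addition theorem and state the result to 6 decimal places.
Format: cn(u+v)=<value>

cn(u+v)=-0.955361

m = k² = 0.090852207889
D = 1 − m·sn²u·sn²v = 0.912845668635084
cn(u+v) = (cn u·cn v − sn u·sn v·dn u·dn v)/D = -0.8720969952166826/0.912845668635084 = -0.9553608295262768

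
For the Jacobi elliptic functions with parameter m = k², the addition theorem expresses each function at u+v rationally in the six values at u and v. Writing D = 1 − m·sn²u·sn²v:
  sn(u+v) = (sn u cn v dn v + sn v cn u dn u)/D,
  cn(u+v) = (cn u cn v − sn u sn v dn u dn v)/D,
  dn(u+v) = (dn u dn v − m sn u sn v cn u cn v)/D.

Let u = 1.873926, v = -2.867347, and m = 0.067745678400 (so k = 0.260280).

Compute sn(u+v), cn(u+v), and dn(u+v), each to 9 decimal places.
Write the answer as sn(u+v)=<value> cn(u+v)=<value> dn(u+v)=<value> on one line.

sn u = 0.9647795314323701, cn u = -0.2630597949690076, dn u = 0.9679578262605037
sn v = -0.3232726356990773, cn v = -0.9463058718026491, dn v = 0.9964538245867005
m = k² = 0.0677456784
D = 1 − m·sn²u·sn²v = 0.9934101482222073
sn(u+v) = (sn u·cn v·dn v + sn v·cn u·dn u)/D = -0.8274237949006683/0.9934101482222073 = -0.8329125652495237
cn(u+v) = (cn u·cn v − sn u·sn v·dn u·dn v)/D = 0.5497577523082732/0.9934101482222073 = 0.5534046066391731
dn(u+v) = (dn u·dn v − m·sn u·sn v·cn u·cn v)/D = 0.9697850223371905/0.9934101482222073 = 0.9762181552832977

sn(u+v)=-0.832912565 cn(u+v)=0.553404607 dn(u+v)=0.976218155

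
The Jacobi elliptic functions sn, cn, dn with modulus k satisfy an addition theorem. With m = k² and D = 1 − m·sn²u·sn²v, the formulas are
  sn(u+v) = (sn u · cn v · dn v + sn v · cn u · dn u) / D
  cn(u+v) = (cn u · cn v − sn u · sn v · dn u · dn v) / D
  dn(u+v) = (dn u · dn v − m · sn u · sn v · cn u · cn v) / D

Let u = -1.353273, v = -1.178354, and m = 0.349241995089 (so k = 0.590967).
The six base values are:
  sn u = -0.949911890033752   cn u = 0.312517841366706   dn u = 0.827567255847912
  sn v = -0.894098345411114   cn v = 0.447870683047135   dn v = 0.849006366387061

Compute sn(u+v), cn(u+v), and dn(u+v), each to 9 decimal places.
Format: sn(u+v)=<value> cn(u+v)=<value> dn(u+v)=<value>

m = k² = 0.349241995089
D = 1 − m·sn²u·sn²v = 0.7480793951049261
sn(u+v) = (sn u·cn v·dn v + sn v·cn u·dn u)/D = -0.5924395417627826/0.7480793951049261 = -0.7919474131214196
cn(u+v) = (cn u·cn v − sn u·sn v·dn u·dn v)/D = -0.4567692751668574/0.7480793951049261 = -0.610589301290394
dn(u+v) = (dn u·dn v − m·sn u·sn v·cn u·cn v)/D = 0.6610931974492494/0.7480793951049261 = 0.8837206341668106

sn(u+v)=-0.791947413 cn(u+v)=-0.610589301 dn(u+v)=0.883720634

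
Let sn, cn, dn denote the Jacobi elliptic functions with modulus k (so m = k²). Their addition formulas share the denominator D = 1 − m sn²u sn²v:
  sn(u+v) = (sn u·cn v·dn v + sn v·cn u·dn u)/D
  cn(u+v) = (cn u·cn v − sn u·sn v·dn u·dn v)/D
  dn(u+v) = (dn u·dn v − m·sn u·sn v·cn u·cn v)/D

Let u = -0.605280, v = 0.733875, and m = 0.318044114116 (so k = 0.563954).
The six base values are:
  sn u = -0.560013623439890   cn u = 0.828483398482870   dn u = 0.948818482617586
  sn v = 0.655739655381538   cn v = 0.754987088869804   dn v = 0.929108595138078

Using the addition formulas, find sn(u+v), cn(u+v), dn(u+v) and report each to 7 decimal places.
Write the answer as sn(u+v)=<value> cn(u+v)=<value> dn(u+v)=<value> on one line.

sn(u+v)=0.1281295 cn(u+v)=0.9917574 dn(u+v)=0.9973859

m = k² = 0.318044114116
D = 1 − m·sn²u·sn²v = 0.9571108495954681
sn(u+v) = (sn u·cn v·dn v + sn v·cn u·dn u)/D = 0.1226341123199973/0.9571108495954681 = 0.1281294767182189
cn(u+v) = (cn u·cn v − sn u·sn v·dn u·dn v)/D = 0.949221814387367/0.9571108495954681 = 0.9917574487725895
dn(u+v) = (dn u·dn v − m·sn u·sn v·cn u·cn v)/D = 0.9546088586773099/0.9571108495954681 = 0.9973858922200959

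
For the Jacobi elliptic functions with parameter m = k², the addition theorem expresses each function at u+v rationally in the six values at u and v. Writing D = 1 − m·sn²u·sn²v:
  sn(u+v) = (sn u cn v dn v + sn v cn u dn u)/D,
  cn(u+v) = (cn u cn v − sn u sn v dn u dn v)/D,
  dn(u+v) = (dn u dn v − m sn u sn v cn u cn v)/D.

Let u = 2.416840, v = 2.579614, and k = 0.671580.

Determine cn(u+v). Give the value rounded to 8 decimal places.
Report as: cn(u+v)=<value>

cn(u+v)=-0.33018220

sn u = 0.8969656761420509, cn u = -0.4421001875401473, dn u = 0.7982062797349458
sn v = 0.8307290320321525, cn v = -0.5566769937216042, dn v = 0.8299075071843711
m = k² = 0.4510196964
D = 1 − m·sn²u·sn²v = 0.7495817745594807
cn(u+v) = (cn u·cn v − sn u·sn v·dn u·dn v)/D = -0.2474985601413057/0.7495817745594807 = -0.330182200983685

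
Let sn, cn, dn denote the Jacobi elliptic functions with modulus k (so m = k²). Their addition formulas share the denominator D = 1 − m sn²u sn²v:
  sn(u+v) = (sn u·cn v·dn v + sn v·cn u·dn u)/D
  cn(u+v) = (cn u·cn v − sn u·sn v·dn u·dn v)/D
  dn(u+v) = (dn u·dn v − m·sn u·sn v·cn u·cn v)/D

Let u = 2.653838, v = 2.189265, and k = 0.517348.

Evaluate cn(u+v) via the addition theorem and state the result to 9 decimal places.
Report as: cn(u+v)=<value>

cn(u+v)=-0.207168782

sn u = 0.6602029067804848, cn u = -0.7510872931148539, dn u = 0.9398619147136163
sn v = 0.9101904967021768, cn v = -0.4141898836440173, dn v = 0.8821944781394718
m = k² = 0.267648953104
D = 1 − m·sn²u·sn²v = 0.903353750172919
cn(u+v) = (cn u·cn v − sn u·sn v·dn u·dn v)/D = -0.1871466958979699/0.903353750172919 = -0.2071687817337853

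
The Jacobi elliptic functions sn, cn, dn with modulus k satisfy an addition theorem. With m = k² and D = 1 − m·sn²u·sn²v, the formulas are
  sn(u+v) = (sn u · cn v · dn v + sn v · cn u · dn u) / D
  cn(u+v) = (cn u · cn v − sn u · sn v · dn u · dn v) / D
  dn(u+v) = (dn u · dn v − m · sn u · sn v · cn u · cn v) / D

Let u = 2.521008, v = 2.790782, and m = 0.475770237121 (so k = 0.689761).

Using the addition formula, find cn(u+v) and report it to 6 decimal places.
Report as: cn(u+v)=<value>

cn(u+v)=-0.137834

sn u = 0.8701769007501406, cn u = -0.492739445752905, dn u = 0.7998393883023121
sn v = 0.7391691269491643, cn v = -0.6735198599634685, dn v = 0.8602632972606681
m = k² = 0.475770237121
D = 1 − m·sn²u·sn²v = 0.8031660490119758
cn(u+v) = (cn u·cn v − sn u·sn v·dn u·dn v)/D = -0.1107038456400879/0.8031660490119758 = -0.1378343192871157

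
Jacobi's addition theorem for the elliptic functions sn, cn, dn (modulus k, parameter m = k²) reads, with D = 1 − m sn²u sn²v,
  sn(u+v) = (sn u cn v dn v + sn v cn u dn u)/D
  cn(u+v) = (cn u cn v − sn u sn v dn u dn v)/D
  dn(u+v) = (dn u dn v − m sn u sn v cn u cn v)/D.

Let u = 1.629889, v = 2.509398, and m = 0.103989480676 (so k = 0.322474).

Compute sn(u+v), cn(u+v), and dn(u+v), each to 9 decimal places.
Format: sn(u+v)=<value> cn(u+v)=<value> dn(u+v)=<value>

sn(u+v)=-0.783201369 cn(u+v)=-0.621768137 dn(u+v)=0.967580693

sn u = 0.9998898548355338, cn u = -0.01484177202948055, dn u = 0.9465904214280365
sn v = 0.6542731619543546, cn v = -0.7562583087452665, dn v = 0.9774890651640507
m = k² = 0.103989480676
D = 1 − m·sn²u·sn²v = 0.9554946782273101
sn(u+v) = (sn u·cn v·dn v + sn v·cn u·dn u)/D = -0.7483447396594022/0.9554946782273101 = -0.7832013685809065
cn(u+v) = (cn u·cn v − sn u·sn v·dn u·dn v)/D = -0.5940961460444029/0.9554946782273101 = -0.6217681370519038
dn(u+v) = (dn u·dn v − m·sn u·sn v·cn u·cn v)/D = 0.9245182025335464/0.9554946782273101 = 0.9675806925986934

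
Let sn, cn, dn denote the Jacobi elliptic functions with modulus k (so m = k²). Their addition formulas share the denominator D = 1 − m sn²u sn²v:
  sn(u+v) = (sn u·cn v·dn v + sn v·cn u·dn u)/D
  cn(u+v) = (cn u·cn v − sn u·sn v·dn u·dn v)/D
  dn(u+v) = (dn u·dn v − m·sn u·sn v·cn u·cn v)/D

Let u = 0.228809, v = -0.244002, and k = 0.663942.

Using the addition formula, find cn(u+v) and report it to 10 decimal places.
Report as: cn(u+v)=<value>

sn u = 0.225970350489442, cn u = 0.9741341800284388, dn u = 0.9886812616272038
sn v = -0.2405657193331769, cn v = 0.9706328526696957, dn v = 0.9871620856761574
m = k² = 0.440818979364
D = 1 − m·sn²u·sn²v = 0.9986973411814317
cn(u+v) = (cn u·cn v − sn u·sn v·dn u·dn v)/D = 0.998582084027728/0.9986973411814317 = 0.9998845925097114

cn(u+v)=0.9998845925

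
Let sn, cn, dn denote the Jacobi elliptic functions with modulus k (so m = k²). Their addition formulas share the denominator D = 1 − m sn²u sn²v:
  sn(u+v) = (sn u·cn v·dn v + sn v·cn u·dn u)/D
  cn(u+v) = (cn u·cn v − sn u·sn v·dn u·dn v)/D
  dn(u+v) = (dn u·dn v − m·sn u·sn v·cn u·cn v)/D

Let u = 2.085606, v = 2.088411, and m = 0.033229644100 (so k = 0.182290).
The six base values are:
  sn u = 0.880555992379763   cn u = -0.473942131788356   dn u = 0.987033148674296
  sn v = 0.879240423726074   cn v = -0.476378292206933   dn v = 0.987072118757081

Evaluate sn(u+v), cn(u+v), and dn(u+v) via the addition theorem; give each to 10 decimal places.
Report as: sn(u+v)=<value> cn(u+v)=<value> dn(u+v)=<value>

sn(u+v)=-0.8421344673 cn(u+v)=-0.5392675950 dn(u+v)=0.9881466760

m = k² = 0.0332296441
D = 1 − m·sn²u·sn²v = 0.980081577626176
sn(u+v) = (sn u·cn v·dn v + sn v·cn u·dn u)/D = -0.8253604772579128/0.980081577626176 = -0.8421344672726038
cn(u+v) = (cn u·cn v − sn u·sn v·dn u·dn v)/D = -0.5285262352833627/0.980081577626176 = -0.539267595013355
dn(u+v) = (dn u·dn v − m·sn u·sn v·cn u·cn v)/D = 0.9684643531862883/0.980081577626176 = 0.9881466760470843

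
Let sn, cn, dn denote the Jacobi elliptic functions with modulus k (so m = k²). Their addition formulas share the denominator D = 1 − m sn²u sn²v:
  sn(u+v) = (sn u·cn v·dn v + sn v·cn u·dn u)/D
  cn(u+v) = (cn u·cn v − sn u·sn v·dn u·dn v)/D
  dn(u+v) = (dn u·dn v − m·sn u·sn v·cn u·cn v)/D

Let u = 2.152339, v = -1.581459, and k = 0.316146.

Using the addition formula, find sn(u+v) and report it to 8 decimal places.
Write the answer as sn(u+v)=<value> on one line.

sn u = 0.870494059674586, cn u = -0.4921789228230506, dn u = 0.9613860777332034
sn v = -0.9995686718104732, cn v = 0.02936784525712747, dn v = 0.948755979755608
m = k² = 0.099948293316
D = 1 − m·sn²u·sn²v = 0.924328511210733
sn(u+v) = (sn u·cn v·dn v + sn v·cn u·dn u)/D = 0.4972243761873167/0.924328511210733 = 0.5379303679987396

sn(u+v)=0.53793037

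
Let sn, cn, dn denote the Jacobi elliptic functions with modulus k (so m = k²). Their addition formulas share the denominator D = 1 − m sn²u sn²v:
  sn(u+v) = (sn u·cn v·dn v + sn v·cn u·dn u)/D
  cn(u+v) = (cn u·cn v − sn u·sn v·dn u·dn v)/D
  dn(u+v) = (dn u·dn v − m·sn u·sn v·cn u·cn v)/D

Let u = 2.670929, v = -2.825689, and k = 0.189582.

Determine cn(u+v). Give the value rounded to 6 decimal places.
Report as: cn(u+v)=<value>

sn u = 0.4783435039117199, cn u = -0.8781728145789178, dn u = 0.9958795976775882
sn v = -0.3377050947408248, cn v = -0.9412519689148547, dn v = 0.9979484356163501
m = k² = 0.035941334724
D = 1 − m·sn²u·sn²v = 0.9990621158699174
cn(u+v) = (cn u·cn v − sn u·sn v·dn u·dn v)/D = 0.9871252810441219/0.9990621158699174 = 0.9880519592964431

cn(u+v)=0.988052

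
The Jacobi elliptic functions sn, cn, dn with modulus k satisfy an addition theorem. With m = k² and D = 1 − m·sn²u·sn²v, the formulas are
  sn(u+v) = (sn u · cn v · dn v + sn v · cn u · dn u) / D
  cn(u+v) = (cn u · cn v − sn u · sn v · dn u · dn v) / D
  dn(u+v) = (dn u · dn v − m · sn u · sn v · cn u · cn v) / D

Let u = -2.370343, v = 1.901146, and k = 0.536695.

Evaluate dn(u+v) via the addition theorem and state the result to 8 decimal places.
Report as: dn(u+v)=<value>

sn u = -0.8414123971002196, cn u = -0.5403935399373889, dn u = 0.8922297092170339
sn v = 0.9865585999978926, cn v = -0.1634078601848702, dn v = 0.8483217542972581
m = k² = 0.288041523025
D = 1 − m·sn²u·sn²v = 0.8015191162193611
dn(u+v) = (dn u·dn v − m·sn u·sn v·cn u·cn v)/D = 0.778011846209826/0.8015191162193611 = 0.9706716040405683

dn(u+v)=0.97067160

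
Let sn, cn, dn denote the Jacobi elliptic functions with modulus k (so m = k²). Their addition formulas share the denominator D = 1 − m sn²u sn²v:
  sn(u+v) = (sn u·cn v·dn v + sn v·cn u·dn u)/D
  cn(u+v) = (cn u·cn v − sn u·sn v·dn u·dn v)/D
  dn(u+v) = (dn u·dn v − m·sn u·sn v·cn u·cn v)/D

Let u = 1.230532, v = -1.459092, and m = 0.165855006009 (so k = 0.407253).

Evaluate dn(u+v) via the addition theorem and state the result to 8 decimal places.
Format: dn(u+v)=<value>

sn u = 0.9293092720642498, cn u = 0.3693024192385071, dn u = 0.9256160159852399
sn v = -0.9859303821547545, cn v = 0.1671564582784036, dn v = 0.9158488933276106
m = k² = 0.165855006009
D = 1 − m·sn²u·sn²v = 0.8607671782575448
dn(u+v) = (dn u·dn v − m·sn u·sn v·cn u·cn v)/D = 0.8571052155744239/0.8607671782575448 = 0.9957456989815366

dn(u+v)=0.99574570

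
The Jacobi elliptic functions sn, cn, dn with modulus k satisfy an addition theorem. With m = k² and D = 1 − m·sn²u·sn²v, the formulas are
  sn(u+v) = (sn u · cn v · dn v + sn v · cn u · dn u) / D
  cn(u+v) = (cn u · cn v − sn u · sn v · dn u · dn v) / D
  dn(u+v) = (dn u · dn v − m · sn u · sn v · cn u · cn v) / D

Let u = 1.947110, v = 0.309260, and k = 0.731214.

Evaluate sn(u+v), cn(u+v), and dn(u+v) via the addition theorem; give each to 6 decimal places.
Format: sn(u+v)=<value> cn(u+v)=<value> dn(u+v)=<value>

sn(u+v)=0.967238 cn(u+v)=-0.253872 dn(u+v)=0.706956

sn u = 0.9990909960071495, cn u = -0.04262841420276001, dn u = 0.6828599313579981
sn v = 0.3018954619747954, cn v = 0.9533410355371392, dn v = 0.9753303821532441
m = k² = 0.534673913796
D = 1 − m·sn²u·sn²v = 0.9513579067885707
sn(u+v) = (sn u·cn v·dn v + sn v·cn u·dn u)/D = 0.9201893179201494/0.9513579067885707 = 0.9672377885903795
cn(u+v) = (cn u·cn v − sn u·sn v·dn u·dn v)/D = -0.2415232618088387/0.9513579067885707 = -0.2538721338051745
dn(u+v) = (dn u·dn v − m·sn u·sn v·cn u·cn v)/D = 0.6725679118413965/0.9513579067885707 = 0.706955717761084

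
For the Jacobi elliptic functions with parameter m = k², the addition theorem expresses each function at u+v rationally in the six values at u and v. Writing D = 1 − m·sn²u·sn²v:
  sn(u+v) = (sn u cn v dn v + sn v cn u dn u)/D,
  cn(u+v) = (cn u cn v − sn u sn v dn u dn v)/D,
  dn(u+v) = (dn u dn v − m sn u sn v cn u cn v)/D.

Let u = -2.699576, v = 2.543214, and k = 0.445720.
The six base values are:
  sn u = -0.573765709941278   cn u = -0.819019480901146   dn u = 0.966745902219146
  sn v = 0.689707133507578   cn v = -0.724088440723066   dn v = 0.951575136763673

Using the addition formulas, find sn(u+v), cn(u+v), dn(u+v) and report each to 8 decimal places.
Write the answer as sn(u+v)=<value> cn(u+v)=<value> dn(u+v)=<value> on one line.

sn(u+v)=-0.15560123 cn(u+v)=0.98781995 dn(u+v)=0.99759207

m = k² = 0.1986663184
D = 1 − m·sn²u·sn²v = 0.9688883632768105
sn(u+v) = (sn u·cn v·dn v + sn v·cn u·dn u)/D = -0.1507602205864697/0.9688883632768105 = -0.1556012295127521
cn(u+v) = (cn u·cn v − sn u·sn v·dn u·dn v)/D = 0.9570872564097464/0.9688883632768105 = 0.9878199519012156
dn(u+v) = (dn u·dn v − m·sn u·sn v·cn u·cn v)/D = 0.9665553499129808/0.9688883632768105 = 0.9975920720567441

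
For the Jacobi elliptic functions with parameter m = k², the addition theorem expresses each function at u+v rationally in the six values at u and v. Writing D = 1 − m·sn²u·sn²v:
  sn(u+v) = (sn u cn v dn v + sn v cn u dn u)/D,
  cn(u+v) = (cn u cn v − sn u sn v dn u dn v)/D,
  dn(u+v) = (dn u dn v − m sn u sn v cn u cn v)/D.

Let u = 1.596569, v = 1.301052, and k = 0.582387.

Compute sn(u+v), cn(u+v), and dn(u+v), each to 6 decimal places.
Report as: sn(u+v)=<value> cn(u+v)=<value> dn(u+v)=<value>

sn(u+v)=0.537374 cn(u+v)=-0.843344 dn(u+v)=0.949766

sn u = 0.9934262084576565, cn u = 0.1144743130551337, dn u = 0.8156408838189924
sn v = 0.9364017966665665, cn v = 0.3509297297175408, dn v = 0.8382095827383777
m = k² = 0.339174617769
D = 1 − m·sn²u·sn²v = 0.7064926052718941
sn(u+v) = (sn u·cn v·dn v + sn v·cn u·dn u)/D = 0.3796507341227854/0.7064926052718941 = 0.5373739672429786
cn(u+v) = (cn u·cn v − sn u·sn v·dn u·dn v)/D = -0.595816348704782/0.7064926052718941 = -0.84334406936288
dn(u+v) = (dn u·dn v − m·sn u·sn v·cn u·cn v)/D = 0.6710029629850791/0.7064926052718941 = 0.9497664348897795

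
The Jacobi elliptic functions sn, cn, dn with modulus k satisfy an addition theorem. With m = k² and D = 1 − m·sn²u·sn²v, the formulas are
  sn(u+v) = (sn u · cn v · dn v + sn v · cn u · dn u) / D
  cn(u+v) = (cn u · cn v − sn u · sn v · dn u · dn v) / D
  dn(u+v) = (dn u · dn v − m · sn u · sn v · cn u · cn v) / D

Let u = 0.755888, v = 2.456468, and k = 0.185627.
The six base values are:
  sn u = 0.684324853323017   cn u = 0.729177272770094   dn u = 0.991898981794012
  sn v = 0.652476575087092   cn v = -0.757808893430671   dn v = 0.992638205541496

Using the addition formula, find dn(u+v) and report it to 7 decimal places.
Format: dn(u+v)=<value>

m = k² = 0.034457383129
D = 1 − m·sn²u·sn²v = 0.9931303158990119
dn(u+v) = (dn u·dn v − m·sn u·sn v·cn u·cn v)/D = 0.9930984583196756/0.9931303158990119 = 0.9999679220553171

dn(u+v)=0.9999679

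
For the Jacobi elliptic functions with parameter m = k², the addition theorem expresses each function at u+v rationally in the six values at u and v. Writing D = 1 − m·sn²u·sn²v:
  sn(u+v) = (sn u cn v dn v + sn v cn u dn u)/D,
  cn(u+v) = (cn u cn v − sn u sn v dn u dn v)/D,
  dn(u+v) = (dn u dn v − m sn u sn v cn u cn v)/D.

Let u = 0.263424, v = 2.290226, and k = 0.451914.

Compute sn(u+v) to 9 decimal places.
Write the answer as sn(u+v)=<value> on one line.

sn(u+v)=0.686107819

sn u = 0.2597958548040327, cn u = 0.9656635614056492, dn u = 0.993084072888464
sn v = 0.84312478330313, cn v = -0.5377179556050273, dn v = 0.9245668396028261
m = k² = 0.204226263396
D = 1 − m·sn²u·sn²v = 0.9902014968421575
sn(u+v) = (sn u·cn v·dn v + sn v·cn u·dn u)/D = 0.6793849892581732/0.9902014968421575 = 0.6861078188881694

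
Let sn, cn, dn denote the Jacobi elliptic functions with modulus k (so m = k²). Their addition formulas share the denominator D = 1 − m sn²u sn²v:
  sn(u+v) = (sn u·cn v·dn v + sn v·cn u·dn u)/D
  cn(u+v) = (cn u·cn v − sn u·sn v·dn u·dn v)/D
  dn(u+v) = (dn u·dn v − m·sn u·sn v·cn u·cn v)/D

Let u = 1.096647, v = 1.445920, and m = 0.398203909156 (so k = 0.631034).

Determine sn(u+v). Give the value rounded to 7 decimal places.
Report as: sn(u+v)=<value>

sn u = 0.8563582173801316, cn u = 0.5163822261905644, dn u = 0.8414139311579468
sn v = 0.9668738840917883, cn v = 0.2552545636443334, dn v = 0.792301094056465
m = k² = 0.398203909156
D = 1 − m·sn²u·sn²v = 0.7270041043564399
sn(u+v) = (sn u·cn v·dn v + sn v·cn u·dn u)/D = 0.5932867687902962/0.7270041043564399 = 0.8160707281226242

sn(u+v)=0.8160707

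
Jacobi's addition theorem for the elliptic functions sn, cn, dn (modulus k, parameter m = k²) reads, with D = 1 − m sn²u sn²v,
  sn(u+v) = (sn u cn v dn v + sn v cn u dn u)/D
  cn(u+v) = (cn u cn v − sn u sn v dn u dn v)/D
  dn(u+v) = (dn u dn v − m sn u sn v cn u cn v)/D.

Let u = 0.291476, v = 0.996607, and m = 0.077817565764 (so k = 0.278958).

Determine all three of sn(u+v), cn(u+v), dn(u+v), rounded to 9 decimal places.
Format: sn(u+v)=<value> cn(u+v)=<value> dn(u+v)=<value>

sn(u+v)=0.954572078 cn(u+v)=0.297980113 dn(u+v)=0.963894197

sn u = 0.2870639213651193, cn u = 0.9579114286041693, dn u = 0.9967885379627605
sn v = 0.8338806325338048, cn v = 0.5519448257616169, dn v = 0.9725682587766937
m = k² = 0.077817565764
D = 1 − m·sn²u·sn²v = 0.9955409469222352
sn(u+v) = (sn u·cn v·dn v + sn v·cn u·dn u)/D = 0.9503155906341562/0.9955409469222352 = 0.9545720781973906
cn(u+v) = (cn u·cn v − sn u·sn v·dn u·dn v)/D = 0.2966514034965545/0.9955409469222352 = 0.2979801126349119
dn(u+v) = (dn u·dn v − m·sn u·sn v·cn u·cn v)/D = 0.959596141616887/0.9955409469222352 = 0.9638941970026714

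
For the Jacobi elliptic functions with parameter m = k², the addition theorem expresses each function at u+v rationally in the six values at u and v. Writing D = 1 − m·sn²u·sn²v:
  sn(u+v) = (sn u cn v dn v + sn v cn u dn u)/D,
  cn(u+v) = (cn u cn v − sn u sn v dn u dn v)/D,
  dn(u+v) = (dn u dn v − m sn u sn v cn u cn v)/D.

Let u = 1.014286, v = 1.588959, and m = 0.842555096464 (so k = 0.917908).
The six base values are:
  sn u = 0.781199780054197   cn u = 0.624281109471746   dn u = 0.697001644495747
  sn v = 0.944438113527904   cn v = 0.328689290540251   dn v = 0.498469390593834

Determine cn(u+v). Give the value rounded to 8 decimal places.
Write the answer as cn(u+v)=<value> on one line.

m = k² = 0.842555096464
D = 1 − m·sn²u·sn²v = 0.5413625177173871
cn(u+v) = (cn u·cn v − sn u·sn v·dn u·dn v)/D = -0.05114048866515798/0.5413625177173871 = -0.09446625318795226

cn(u+v)=-0.09446625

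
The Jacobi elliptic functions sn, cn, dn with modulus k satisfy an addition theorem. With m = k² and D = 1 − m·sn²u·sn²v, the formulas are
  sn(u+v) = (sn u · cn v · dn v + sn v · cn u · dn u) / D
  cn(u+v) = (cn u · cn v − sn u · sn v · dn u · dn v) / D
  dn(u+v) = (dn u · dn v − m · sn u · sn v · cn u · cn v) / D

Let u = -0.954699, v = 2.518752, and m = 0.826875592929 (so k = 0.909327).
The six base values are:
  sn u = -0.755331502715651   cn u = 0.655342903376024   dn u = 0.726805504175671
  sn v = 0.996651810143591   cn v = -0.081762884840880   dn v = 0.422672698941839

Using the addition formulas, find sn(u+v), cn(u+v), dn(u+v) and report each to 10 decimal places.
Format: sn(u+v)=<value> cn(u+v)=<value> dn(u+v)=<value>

sn(u+v)=0.9424454726 cn(u+v)=0.3343598829 dn(u+v)=0.5153311849

m = k² = 0.826875592929
D = 1 − m·sn²u·sn²v = 0.5313999946652375
sn(u+v) = (sn u·cn v·dn v + sn v·cn u·dn u)/D = 0.5008155190867379/0.5313999946652375 = 0.942445472552617
cn(u+v) = (cn u·cn v − sn u·sn v·dn u·dn v)/D = 0.1776788399672165/0.5313999946652375 = 0.3343598828583873
dn(u+v) = (dn u·dn v − m·sn u·sn v·cn u·cn v)/D = 0.2738469889158557/0.5313999946652375 = 0.5153311849172471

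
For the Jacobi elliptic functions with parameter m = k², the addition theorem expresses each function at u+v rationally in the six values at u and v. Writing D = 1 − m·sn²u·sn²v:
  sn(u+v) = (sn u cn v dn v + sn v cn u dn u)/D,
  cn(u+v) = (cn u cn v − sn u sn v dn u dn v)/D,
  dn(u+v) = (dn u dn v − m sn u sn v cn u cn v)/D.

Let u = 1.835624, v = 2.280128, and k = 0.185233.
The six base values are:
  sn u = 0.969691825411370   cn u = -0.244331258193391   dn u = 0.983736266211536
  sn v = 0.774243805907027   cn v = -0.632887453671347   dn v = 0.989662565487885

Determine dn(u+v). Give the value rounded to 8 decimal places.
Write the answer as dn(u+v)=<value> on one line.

dn(u+v)=0.98870526

m = k² = 0.034311264289
D = 1 − m·sn²u·sn²v = 0.980659857518828
dn(u+v) = (dn u·dn v − m·sn u·sn v·cn u·cn v)/D = 0.9695835588729581/0.980659857518828 = 0.9887052594628538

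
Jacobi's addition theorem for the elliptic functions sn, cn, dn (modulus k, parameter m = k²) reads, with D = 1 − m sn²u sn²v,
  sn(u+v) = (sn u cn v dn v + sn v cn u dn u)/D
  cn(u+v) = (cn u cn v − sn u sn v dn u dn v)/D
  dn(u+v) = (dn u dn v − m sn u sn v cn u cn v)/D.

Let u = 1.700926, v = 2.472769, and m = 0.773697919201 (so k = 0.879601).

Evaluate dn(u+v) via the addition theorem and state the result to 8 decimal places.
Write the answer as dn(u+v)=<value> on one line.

dn(u+v)=0.98015315

sn u = 0.9699696952665956, cn u = 0.2432258009842452, dn u = 0.5216062822944487
sn v = 0.9915126178884372, cn v = -0.1300104940688174, dn v = 0.4892644343510928
m = k² = 0.773697919201
D = 1 − m·sn²u·sn²v = 0.2843770643050367
dn(u+v) = (dn u·dn v − m·sn u·sn v·cn u·cn v)/D = 0.2787330756258776/0.2843770643050367 = 0.9801531509126731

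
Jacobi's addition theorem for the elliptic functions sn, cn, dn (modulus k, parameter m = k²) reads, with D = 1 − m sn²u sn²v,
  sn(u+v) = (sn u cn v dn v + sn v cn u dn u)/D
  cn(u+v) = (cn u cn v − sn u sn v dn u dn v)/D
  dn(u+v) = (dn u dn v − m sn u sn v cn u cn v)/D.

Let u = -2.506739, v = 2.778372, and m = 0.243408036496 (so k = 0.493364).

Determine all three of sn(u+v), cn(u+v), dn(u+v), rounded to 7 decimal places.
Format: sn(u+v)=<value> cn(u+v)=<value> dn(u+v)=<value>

sn(u+v)=0.2675337 cn(u+v)=0.9635485 dn(u+v)=0.9912508

sn u = -0.7417396538925538, cn u = -0.6706879198579281, dn u = 0.9306354403703275
sn v = 0.5467038647330585, cn v = -0.8373260322514389, dn v = 0.9629376723579571
m = k² = 0.243408036496
D = 1 − m·sn²u·sn²v = 0.9599739995758199
sn(u+v) = (sn u·cn v·dn v + sn v·cn u·dn u)/D = 0.2568253921308641/0.9599739995758199 = 0.2675336959587932
cn(u+v) = (cn u·cn v − sn u·sn v·dn u·dn v)/D = 0.9249815121495262/0.9599739995758199 = 0.9635485050201822
dn(u+v) = (dn u·dn v − m·sn u·sn v·cn u·cn v)/D = 0.9515750419860652/0.9599739995758199 = 0.9912508488839637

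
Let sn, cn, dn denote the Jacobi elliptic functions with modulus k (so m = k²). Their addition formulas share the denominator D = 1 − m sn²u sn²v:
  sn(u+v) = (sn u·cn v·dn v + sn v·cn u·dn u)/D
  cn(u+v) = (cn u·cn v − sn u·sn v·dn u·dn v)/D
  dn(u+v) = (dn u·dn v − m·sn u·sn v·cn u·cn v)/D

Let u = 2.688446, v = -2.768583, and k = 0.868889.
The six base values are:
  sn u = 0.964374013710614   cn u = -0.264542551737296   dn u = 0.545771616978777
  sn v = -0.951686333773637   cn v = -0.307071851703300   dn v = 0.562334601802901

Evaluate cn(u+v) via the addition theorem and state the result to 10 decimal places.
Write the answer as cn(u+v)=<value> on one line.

m = k² = 0.754968094321
D = 1 − m·sn²u·sn²v = 0.3640730028627437
cn(u+v) = (cn u·cn v − sn u·sn v·dn u·dn v)/D = 0.3629064847123417/0.3640730028627437 = 0.9967959224077877

cn(u+v)=0.9967959224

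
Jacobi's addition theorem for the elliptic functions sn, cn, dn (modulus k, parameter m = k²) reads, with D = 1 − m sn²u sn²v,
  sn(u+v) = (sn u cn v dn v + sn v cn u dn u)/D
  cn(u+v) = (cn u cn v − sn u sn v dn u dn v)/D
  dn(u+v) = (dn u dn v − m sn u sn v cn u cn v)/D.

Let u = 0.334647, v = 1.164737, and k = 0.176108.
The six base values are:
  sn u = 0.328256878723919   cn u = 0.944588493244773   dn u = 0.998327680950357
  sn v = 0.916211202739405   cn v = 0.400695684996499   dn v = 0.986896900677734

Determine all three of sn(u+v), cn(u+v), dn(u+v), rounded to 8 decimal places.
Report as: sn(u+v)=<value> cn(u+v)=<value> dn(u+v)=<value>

m = k² = 0.031014027664
D = 1 − m·sn²u·sn²v = 0.9971947146959846
sn(u+v) = (sn u·cn v·dn v + sn v·cn u·dn u)/D = 0.9938029130239058/0.9971947146959846 = 0.9965986565892371
cn(u+v) = (cn u·cn v − sn u·sn v·dn u·dn v)/D = 0.08217705934629899/0.9971947146959846 = 0.08240823796519255
dn(u+v) = (dn u·dn v − m·sn u·sn v·cn u·cn v)/D = 0.9817160860188745/0.9971947146959846 = 0.9844778271996467

sn(u+v)=0.99659866 cn(u+v)=0.08240824 dn(u+v)=0.98447783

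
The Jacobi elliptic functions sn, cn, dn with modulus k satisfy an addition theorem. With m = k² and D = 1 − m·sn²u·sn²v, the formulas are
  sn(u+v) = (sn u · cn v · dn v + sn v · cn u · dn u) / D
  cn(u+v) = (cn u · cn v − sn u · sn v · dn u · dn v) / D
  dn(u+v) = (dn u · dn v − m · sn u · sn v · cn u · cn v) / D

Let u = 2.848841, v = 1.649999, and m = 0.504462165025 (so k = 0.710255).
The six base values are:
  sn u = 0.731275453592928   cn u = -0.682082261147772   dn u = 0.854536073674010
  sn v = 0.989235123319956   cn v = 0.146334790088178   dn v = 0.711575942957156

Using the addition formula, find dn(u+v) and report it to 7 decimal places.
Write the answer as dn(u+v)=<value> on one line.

dn(u+v)=0.8756579

m = k² = 0.504462165025
D = 1 − m·sn²u·sn²v = 0.7360086804209832
dn(u+v) = (dn u·dn v − m·sn u·sn v·cn u·cn v)/D = 0.6444918013599237/0.7360086804209832 = 0.8756578808164144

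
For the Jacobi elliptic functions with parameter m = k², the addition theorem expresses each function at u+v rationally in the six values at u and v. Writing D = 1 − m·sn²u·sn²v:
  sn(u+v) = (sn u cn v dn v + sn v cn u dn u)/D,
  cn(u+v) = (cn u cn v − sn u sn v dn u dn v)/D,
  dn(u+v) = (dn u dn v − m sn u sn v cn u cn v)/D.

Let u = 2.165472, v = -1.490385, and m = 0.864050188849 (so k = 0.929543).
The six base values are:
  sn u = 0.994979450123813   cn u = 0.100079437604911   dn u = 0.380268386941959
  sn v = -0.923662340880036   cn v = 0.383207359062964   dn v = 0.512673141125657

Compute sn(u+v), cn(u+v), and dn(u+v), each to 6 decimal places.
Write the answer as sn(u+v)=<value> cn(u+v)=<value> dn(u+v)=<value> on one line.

m = k² = 0.864050188849
D = 1 − m·sn²u·sn²v = 0.2702171285313656
sn(u+v) = (sn u·cn v·dn v + sn v·cn u·dn u)/D = 0.160321922163555/0.2702171285313656 = 0.5933077708097452
cn(u+v) = (cn u·cn v − sn u·sn v·dn u·dn v)/D = 0.2175182241227608/0.2702171285313656 = 0.804975707146974
dn(u+v) = (dn u·dn v − m·sn u·sn v·cn u·cn v)/D = 0.2254074354637409/0.2702171285313656 = 0.8341715297206876

sn(u+v)=0.593308 cn(u+v)=0.804976 dn(u+v)=0.834172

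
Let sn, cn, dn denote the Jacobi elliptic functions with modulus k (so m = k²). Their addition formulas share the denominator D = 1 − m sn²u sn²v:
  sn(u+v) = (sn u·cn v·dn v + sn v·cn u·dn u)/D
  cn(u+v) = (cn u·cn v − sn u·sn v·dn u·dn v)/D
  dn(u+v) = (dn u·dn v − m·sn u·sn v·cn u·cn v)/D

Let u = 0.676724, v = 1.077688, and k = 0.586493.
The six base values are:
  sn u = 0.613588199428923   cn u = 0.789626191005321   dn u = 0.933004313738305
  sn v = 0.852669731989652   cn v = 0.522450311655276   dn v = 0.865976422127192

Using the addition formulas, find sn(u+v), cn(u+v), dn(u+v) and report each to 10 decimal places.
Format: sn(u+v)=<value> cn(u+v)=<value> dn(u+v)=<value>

m = k² = 0.343974039049
D = 1 − m·sn²u·sn²v = 0.905845440313764
sn(u+v) = (sn u·cn v·dn v + sn v·cn u·dn u)/D = 0.9057882987366569/0.905845440313764 = 0.9999369190652576
cn(u+v) = (cn u·cn v − sn u·sn v·dn u·dn v)/D = -0.01017445865832021/0.905845440313764 = -0.01123200295052102
dn(u+v) = (dn u·dn v − m·sn u·sn v·cn u·cn v)/D = 0.7337176714314355/0.905845440313764 = 0.8099810837236125

sn(u+v)=0.9999369191 cn(u+v)=-0.0112320030 dn(u+v)=0.8099810837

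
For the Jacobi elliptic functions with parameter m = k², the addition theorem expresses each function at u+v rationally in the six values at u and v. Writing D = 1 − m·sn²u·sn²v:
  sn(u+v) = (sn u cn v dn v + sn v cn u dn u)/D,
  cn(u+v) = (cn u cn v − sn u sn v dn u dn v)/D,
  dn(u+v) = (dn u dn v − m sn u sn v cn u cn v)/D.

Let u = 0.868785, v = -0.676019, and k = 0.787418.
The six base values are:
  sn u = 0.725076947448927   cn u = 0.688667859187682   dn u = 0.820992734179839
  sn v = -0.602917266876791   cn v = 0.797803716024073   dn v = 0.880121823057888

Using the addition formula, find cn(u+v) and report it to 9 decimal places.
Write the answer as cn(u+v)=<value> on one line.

m = k² = 0.620027106724
D = 1 − m·sn²u·sn²v = 0.8815065578516334
cn(u+v) = (cn u·cn v − sn u·sn v·dn u·dn v)/D = 0.8653030815894222/0.8815065578516334 = 0.9816184279993316

cn(u+v)=0.981618428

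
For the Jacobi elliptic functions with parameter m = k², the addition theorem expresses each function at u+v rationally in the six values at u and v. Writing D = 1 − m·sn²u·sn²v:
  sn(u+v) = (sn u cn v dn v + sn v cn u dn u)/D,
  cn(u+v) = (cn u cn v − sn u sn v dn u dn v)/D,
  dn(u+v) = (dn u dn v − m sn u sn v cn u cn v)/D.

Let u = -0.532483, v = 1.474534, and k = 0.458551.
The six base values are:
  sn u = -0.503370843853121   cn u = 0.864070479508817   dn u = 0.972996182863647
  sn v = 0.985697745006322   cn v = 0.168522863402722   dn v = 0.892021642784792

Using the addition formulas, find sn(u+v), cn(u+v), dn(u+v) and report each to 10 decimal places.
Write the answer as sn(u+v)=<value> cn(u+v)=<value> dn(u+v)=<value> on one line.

sn(u+v)=0.7941526622 cn(u+v)=0.6077183140 dn(u+v)=0.9313365989

m = k² = 0.210269019601
D = 1 − m·sn²u·sn²v = 0.9482346768547466
sn(u+v) = (sn u·cn v·dn v + sn v·cn u·dn u)/D = 0.7530430930080213/0.9482346768547466 = 0.7941526621931109
cn(u+v) = (cn u·cn v − sn u·sn v·dn u·dn v)/D = 0.576259579063757/0.9482346768547466 = 0.6077183139675772
dn(u+v) = (dn u·dn v − m·sn u·sn v·cn u·cn v)/D = 0.8831256589018584/0.9482346768547466 = 0.9313365989009682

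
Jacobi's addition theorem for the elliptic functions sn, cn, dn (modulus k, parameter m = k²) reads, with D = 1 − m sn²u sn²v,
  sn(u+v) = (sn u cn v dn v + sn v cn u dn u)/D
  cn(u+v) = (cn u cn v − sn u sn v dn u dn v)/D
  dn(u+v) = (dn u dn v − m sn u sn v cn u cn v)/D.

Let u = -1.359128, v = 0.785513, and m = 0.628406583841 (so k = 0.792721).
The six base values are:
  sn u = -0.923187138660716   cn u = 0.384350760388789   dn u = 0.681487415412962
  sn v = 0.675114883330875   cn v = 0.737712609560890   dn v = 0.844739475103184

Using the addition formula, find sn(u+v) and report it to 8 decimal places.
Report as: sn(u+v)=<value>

m = k² = 0.628406583841
D = 1 − m·sn²u·sn²v = 0.7558956142700693
sn(u+v) = (sn u·cn v·dn v + sn v·cn u·dn u)/D = -0.3984741299135123/0.7558956142700693 = -0.5271549700659382

sn(u+v)=-0.52715497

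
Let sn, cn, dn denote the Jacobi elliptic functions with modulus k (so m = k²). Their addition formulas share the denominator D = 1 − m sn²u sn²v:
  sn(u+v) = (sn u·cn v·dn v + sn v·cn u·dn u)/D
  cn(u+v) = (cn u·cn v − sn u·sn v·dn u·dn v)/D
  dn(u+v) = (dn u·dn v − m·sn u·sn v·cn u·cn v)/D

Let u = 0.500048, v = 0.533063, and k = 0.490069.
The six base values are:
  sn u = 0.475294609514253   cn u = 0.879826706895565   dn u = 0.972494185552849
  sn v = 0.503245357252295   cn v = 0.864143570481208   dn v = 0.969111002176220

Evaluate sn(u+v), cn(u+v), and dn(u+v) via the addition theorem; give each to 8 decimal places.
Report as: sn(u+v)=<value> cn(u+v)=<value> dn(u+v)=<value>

m = k² = 0.240167624761
D = 1 − m·sn²u·sn²v = 0.9862595867511825
sn(u+v) = (sn u·cn v·dn v + sn v·cn u·dn u)/D = 0.8286259573879979/0.9862595867511825 = 0.8401702437362942
cn(u+v) = (cn u·cn v − sn u·sn v·dn u·dn v)/D = 0.5348710080023382/0.9862595867511825 = 0.5423227466556201
dn(u+v) = (dn u·dn v − m·sn u·sn v·cn u·cn v)/D = 0.8987790847809493/0.9862595867511825 = 0.9113007334525376

sn(u+v)=0.84017024 cn(u+v)=0.54232275 dn(u+v)=0.91130073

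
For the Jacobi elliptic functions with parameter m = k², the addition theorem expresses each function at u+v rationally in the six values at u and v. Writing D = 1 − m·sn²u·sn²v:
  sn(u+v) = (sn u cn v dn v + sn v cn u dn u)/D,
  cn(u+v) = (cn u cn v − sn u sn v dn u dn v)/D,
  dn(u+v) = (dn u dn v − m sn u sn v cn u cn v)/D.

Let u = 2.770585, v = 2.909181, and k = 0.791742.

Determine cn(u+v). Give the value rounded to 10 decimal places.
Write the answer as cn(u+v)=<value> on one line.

sn u = 0.870917666628448, cn u = -0.4914289551445454, dn u = 0.7242456067736986
sn v = 0.8157449152677817, cn v = -0.5784118197398457, dn v = 0.763456280629914
m = k² = 0.626855394564
D = 1 − m·sn²u·sn²v = 0.6836044846228721
cn(u+v) = (cn u·cn v − sn u·sn v·dn u·dn v)/D = -0.1085788530387223/0.6836044846228721 = -0.158832856543682

cn(u+v)=-0.1588328565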